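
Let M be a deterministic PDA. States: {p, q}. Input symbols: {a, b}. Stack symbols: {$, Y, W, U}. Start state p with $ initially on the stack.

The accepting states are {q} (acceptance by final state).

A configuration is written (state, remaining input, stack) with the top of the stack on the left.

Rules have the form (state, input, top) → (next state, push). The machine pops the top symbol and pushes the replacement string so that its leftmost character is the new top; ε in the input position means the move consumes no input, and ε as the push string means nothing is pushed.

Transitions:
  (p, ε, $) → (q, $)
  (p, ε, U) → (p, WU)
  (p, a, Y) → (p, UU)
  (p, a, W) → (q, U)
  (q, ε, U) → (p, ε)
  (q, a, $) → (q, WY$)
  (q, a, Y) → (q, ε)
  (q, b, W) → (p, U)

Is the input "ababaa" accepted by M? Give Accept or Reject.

(p, ababaa, $)
  ε-move, top $: go to q, push $ → (q, ababaa, $)
  read a, top $: go to q, push WY$ → (q, babaa, WY$)
  read b, top W: go to p, push U → (p, abaa, UY$)
  ε-move, top U: go to p, push WU → (p, abaa, WUY$)
  read a, top W: go to q, push U → (q, baa, UUY$)
  ε-move, top U: go to p, push ε → (p, baa, UY$)
  ε-move, top U: go to p, push WU → (p, baa, WUY$)
No transition applies at (p, baa, WUY$); input not fully consumed.

Reject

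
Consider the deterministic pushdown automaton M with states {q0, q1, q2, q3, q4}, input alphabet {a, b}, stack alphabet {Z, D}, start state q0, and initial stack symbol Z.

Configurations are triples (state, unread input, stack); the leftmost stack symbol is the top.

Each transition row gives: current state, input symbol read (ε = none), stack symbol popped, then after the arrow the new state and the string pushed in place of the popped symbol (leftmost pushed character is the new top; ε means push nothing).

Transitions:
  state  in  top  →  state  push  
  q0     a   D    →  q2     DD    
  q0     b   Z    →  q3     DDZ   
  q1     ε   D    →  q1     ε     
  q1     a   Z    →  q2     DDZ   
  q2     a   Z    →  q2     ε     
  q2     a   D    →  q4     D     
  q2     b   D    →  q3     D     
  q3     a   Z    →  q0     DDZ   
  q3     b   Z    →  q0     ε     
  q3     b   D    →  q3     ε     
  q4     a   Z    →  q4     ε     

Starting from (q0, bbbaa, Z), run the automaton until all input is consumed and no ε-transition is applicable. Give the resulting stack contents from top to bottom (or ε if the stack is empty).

(q0, bbbaa, Z)
  read b, top Z: go to q3, push DDZ → (q3, bbaa, DDZ)
  read b, top D: go to q3, push ε → (q3, baa, DZ)
  read b, top D: go to q3, push ε → (q3, aa, Z)
  read a, top Z: go to q0, push DDZ → (q0, a, DDZ)
  read a, top D: go to q2, push DD → (q2, ε, DDDZ)
All input consumed in state q2 with stack DDDZ.

DDDZ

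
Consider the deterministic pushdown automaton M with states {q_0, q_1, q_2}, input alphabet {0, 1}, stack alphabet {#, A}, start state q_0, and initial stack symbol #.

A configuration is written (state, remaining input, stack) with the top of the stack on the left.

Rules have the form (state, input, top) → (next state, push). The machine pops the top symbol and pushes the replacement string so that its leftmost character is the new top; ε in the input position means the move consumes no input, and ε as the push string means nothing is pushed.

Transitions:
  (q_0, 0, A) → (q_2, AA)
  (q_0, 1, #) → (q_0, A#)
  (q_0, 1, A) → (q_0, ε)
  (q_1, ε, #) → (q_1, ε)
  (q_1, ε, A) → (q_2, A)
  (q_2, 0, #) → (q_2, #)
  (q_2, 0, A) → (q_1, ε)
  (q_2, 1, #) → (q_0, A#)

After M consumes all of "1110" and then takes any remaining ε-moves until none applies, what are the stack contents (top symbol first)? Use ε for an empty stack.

(q_0, 1110, #)
  read 1, top #: go to q_0, push A# → (q_0, 110, A#)
  read 1, top A: go to q_0, push ε → (q_0, 10, #)
  read 1, top #: go to q_0, push A# → (q_0, 0, A#)
  read 0, top A: go to q_2, push AA → (q_2, ε, AA#)
All input consumed in state q_2 with stack AA#.

AA#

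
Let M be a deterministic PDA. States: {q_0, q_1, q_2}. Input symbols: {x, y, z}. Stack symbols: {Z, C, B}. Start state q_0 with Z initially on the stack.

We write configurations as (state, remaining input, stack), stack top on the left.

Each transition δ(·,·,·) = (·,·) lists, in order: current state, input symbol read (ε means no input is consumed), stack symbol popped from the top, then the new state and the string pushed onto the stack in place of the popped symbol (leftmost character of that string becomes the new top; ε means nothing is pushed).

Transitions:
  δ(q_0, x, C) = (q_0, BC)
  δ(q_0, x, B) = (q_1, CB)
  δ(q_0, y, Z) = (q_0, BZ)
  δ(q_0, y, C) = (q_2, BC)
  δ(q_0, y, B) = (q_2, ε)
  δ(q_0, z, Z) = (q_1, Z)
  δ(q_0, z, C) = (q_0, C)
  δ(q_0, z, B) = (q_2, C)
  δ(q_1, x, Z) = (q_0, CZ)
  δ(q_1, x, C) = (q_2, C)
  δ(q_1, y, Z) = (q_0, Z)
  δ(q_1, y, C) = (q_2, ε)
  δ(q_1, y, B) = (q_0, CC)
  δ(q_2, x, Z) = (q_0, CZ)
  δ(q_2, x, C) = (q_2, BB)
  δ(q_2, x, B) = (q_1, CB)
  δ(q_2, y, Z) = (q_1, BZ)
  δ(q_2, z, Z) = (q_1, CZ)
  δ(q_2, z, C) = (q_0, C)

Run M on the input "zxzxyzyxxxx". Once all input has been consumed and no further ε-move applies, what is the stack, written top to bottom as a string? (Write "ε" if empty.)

(q_0, zxzxyzyxxxx, Z) ⊢ (q_1, xzxyzyxxxx, Z) ⊢ (q_0, zxyzyxxxx, CZ) ⊢ (q_0, xyzyxxxx, CZ) ⊢ (q_0, yzyxxxx, BCZ) ⊢ (q_2, zyxxxx, CZ) ⊢ (q_0, yxxxx, CZ) ⊢ (q_2, xxxx, BCZ) ⊢ (q_1, xxx, CBCZ) ⊢ (q_2, xx, CBCZ) ⊢ (q_2, x, BBBCZ) ⊢ (q_1, ε, CBBBCZ)
All input consumed in state q_1 with stack CBBBCZ.

CBBBCZ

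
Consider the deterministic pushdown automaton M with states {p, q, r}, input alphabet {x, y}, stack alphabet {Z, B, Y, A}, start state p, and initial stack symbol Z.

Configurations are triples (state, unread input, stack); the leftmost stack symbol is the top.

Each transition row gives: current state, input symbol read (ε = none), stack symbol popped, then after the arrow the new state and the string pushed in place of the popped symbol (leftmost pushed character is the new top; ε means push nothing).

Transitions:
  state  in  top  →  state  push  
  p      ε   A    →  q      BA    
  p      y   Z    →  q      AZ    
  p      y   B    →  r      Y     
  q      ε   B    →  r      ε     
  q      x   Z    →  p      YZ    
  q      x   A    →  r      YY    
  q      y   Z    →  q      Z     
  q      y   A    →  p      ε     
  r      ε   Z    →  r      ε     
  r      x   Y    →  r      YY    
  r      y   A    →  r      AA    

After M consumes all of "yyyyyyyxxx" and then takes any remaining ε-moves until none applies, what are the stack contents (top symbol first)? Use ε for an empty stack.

(p, yyyyyyyxxx, Z)
  read y, top Z: go to q, push AZ → (q, yyyyyyxxx, AZ)
  read y, top A: go to p, push ε → (p, yyyyyxxx, Z)
  read y, top Z: go to q, push AZ → (q, yyyyxxx, AZ)
  read y, top A: go to p, push ε → (p, yyyxxx, Z)
  read y, top Z: go to q, push AZ → (q, yyxxx, AZ)
  read y, top A: go to p, push ε → (p, yxxx, Z)
  read y, top Z: go to q, push AZ → (q, xxx, AZ)
  read x, top A: go to r, push YY → (r, xx, YYZ)
  read x, top Y: go to r, push YY → (r, x, YYYZ)
  read x, top Y: go to r, push YY → (r, ε, YYYYZ)
All input consumed in state r with stack YYYYZ.

YYYYZ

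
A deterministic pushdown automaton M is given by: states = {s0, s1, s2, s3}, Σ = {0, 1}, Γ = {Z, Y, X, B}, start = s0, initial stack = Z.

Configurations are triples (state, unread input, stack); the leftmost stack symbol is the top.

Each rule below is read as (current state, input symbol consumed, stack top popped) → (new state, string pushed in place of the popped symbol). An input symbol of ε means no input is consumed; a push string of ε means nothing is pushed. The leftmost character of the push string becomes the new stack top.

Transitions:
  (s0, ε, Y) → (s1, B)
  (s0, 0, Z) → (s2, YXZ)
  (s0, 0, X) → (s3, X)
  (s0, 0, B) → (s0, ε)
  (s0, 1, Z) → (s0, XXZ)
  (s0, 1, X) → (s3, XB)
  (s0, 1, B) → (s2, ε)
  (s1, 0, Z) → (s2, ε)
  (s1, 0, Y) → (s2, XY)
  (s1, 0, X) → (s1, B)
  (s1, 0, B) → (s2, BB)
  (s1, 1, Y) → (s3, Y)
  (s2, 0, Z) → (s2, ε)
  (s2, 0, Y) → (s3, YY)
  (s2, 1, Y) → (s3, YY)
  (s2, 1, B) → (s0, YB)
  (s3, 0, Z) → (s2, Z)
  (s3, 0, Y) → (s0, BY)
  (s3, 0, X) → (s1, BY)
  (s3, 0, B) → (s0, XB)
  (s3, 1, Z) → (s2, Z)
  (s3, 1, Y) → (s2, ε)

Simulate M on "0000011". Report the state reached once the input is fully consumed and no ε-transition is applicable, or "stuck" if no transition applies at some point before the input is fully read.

stuck

(s0, 0000011, Z) ⊢ (s2, 000011, YXZ) ⊢ (s3, 00011, YYXZ) ⊢ (s0, 0011, BYYXZ) ⊢ (s0, 011, YYXZ) ⊢ (s1, 011, BYXZ) ⊢ (s2, 11, BBYXZ) ⊢ (s0, 1, YBBYXZ) ⊢ (s1, 1, BBBYXZ)
No transition for (s1, 1, top B); M blocks with input 1 remaining.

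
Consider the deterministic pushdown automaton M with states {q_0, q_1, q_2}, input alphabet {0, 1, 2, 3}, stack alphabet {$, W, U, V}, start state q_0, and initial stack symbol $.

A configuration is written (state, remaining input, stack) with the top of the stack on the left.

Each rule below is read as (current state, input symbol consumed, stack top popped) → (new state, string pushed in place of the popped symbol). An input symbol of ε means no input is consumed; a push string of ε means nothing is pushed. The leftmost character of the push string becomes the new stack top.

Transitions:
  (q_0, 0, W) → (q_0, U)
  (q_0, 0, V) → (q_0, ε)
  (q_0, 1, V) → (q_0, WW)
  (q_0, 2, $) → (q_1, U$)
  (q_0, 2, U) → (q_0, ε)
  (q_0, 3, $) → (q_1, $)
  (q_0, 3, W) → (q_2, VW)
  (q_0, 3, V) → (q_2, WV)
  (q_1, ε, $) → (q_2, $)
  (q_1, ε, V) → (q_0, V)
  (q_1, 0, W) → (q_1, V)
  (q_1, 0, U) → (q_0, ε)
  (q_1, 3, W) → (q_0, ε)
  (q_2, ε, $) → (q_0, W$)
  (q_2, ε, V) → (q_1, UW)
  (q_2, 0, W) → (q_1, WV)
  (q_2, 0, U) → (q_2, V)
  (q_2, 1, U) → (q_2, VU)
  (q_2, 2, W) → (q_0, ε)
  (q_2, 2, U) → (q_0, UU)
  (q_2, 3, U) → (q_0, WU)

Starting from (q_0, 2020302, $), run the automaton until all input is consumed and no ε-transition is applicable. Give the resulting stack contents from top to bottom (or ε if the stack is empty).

(q_0, 2020302, $)
  read 2, top $: go to q_1, push U$ → (q_1, 020302, U$)
  read 0, top U: go to q_0, push ε → (q_0, 20302, $)
  read 2, top $: go to q_1, push U$ → (q_1, 0302, U$)
  read 0, top U: go to q_0, push ε → (q_0, 302, $)
  read 3, top $: go to q_1, push $ → (q_1, 02, $)
  ε-move, top $: go to q_2, push $ → (q_2, 02, $)
  ε-move, top $: go to q_0, push W$ → (q_0, 02, W$)
  read 0, top W: go to q_0, push U → (q_0, 2, U$)
  read 2, top U: go to q_0, push ε → (q_0, ε, $)
All input consumed in state q_0 with stack $.

$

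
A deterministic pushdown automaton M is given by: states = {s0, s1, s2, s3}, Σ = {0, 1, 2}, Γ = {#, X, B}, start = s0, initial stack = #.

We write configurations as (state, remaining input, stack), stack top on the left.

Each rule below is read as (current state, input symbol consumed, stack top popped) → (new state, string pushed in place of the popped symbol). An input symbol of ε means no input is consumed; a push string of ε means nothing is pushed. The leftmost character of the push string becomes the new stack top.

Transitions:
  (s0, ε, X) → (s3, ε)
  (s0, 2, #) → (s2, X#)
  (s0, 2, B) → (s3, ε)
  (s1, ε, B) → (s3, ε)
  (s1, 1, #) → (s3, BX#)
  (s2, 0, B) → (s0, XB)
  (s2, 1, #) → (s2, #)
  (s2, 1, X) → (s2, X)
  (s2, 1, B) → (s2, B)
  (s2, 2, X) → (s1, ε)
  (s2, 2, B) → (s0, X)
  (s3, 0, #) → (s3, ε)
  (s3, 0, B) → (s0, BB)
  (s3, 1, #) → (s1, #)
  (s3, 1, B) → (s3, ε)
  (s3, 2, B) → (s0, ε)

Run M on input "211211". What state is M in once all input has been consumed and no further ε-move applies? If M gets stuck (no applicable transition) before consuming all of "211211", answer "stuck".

(s0, 211211, #)
  read 2, top #: go to s2, push X# → (s2, 11211, X#)
  read 1, top X: go to s2, push X → (s2, 1211, X#)
  read 1, top X: go to s2, push X → (s2, 211, X#)
  read 2, top X: go to s1, push ε → (s1, 11, #)
  read 1, top #: go to s3, push BX# → (s3, 1, BX#)
  read 1, top B: go to s3, push ε → (s3, ε, X#)
All input consumed; M is in state s3.

s3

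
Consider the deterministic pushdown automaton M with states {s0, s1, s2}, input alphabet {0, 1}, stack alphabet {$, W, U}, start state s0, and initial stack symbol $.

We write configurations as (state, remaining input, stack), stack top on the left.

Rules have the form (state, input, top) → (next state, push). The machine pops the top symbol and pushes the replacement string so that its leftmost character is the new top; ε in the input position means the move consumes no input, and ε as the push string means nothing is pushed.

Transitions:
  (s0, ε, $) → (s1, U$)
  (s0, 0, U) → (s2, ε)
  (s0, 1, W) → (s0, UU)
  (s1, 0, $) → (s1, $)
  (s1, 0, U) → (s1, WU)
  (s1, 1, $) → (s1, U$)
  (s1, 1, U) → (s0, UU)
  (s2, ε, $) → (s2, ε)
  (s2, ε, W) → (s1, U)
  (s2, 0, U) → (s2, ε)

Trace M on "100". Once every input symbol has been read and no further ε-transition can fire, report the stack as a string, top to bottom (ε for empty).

ε

(s0, 100, $)
  ε-move, top $: go to s1, push U$ → (s1, 100, U$)
  read 1, top U: go to s0, push UU → (s0, 00, UU$)
  read 0, top U: go to s2, push ε → (s2, 0, U$)
  read 0, top U: go to s2, push ε → (s2, ε, $)
  ε-move, top $: go to s2, push ε → (s2, ε, ε)
All input consumed in state s2 with stack ε.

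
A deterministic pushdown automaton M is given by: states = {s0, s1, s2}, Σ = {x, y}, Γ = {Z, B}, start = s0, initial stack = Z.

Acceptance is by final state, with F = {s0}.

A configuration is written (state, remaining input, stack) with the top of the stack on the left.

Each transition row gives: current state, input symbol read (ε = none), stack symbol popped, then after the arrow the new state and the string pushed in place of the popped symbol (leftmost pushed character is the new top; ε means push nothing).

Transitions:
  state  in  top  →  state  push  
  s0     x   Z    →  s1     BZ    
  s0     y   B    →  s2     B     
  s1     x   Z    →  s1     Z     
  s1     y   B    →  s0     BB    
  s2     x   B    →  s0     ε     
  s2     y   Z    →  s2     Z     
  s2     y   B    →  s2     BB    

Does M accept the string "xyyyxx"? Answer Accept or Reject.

(s0, xyyyxx, Z)
  read x, top Z: go to s1, push BZ → (s1, yyyxx, BZ)
  read y, top B: go to s0, push BB → (s0, yyxx, BBZ)
  read y, top B: go to s2, push B → (s2, yxx, BBZ)
  read y, top B: go to s2, push BB → (s2, xx, BBBZ)
  read x, top B: go to s0, push ε → (s0, x, BBZ)
No transition applies at (s0, x, BBZ); input not fully consumed.

Reject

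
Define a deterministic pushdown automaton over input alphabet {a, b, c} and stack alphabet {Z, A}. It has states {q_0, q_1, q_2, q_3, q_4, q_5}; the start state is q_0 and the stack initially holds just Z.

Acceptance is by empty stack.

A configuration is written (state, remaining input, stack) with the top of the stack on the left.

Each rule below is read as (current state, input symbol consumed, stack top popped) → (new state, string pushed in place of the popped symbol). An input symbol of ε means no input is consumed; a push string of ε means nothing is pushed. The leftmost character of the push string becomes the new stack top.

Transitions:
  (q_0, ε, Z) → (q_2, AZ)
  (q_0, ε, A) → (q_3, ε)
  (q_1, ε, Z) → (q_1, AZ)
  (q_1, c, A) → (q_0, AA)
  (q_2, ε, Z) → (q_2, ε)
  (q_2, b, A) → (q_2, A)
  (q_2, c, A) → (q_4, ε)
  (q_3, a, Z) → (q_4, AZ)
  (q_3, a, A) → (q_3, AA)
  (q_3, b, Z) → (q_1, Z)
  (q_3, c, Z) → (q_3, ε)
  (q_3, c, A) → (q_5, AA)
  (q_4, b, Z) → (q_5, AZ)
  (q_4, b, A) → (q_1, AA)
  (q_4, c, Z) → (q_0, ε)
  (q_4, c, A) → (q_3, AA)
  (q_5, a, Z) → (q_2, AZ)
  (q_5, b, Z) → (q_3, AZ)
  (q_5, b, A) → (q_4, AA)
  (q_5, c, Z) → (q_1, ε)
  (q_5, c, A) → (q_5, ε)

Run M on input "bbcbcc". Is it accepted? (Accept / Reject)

(q_0, bbcbcc, Z)
  ε-move, top Z: go to q_2, push AZ → (q_2, bbcbcc, AZ)
  read b, top A: go to q_2, push A → (q_2, bcbcc, AZ)
  read b, top A: go to q_2, push A → (q_2, cbcc, AZ)
  read c, top A: go to q_4, push ε → (q_4, bcc, Z)
  read b, top Z: go to q_5, push AZ → (q_5, cc, AZ)
  read c, top A: go to q_5, push ε → (q_5, c, Z)
  read c, top Z: go to q_1, push ε → (q_1, ε, ε)
All input consumed and the stack is empty.

Accept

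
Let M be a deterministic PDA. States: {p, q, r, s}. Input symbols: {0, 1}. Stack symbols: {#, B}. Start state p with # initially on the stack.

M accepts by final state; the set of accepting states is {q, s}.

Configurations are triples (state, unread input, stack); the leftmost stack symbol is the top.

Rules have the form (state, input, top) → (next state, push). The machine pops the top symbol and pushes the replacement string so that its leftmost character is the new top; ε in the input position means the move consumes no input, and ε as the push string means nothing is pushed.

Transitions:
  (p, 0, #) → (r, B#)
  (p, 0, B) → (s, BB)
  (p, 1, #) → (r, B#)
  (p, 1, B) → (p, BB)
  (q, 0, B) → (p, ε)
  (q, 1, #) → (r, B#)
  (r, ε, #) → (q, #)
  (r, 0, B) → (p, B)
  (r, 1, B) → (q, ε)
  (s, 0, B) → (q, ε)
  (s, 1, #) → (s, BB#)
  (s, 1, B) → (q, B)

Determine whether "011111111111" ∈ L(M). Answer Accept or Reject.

(p, 011111111111, #)
  read 0, top #: go to r, push B# → (r, 11111111111, B#)
  read 1, top B: go to q, push ε → (q, 1111111111, #)
  read 1, top #: go to r, push B# → (r, 111111111, B#)
  read 1, top B: go to q, push ε → (q, 11111111, #)
  read 1, top #: go to r, push B# → (r, 1111111, B#)
  read 1, top B: go to q, push ε → (q, 111111, #)
  read 1, top #: go to r, push B# → (r, 11111, B#)
  read 1, top B: go to q, push ε → (q, 1111, #)
  read 1, top #: go to r, push B# → (r, 111, B#)
  read 1, top B: go to q, push ε → (q, 11, #)
  read 1, top #: go to r, push B# → (r, 1, B#)
  read 1, top B: go to q, push ε → (q, ε, #)
All input consumed; state q ∈ F.

Accept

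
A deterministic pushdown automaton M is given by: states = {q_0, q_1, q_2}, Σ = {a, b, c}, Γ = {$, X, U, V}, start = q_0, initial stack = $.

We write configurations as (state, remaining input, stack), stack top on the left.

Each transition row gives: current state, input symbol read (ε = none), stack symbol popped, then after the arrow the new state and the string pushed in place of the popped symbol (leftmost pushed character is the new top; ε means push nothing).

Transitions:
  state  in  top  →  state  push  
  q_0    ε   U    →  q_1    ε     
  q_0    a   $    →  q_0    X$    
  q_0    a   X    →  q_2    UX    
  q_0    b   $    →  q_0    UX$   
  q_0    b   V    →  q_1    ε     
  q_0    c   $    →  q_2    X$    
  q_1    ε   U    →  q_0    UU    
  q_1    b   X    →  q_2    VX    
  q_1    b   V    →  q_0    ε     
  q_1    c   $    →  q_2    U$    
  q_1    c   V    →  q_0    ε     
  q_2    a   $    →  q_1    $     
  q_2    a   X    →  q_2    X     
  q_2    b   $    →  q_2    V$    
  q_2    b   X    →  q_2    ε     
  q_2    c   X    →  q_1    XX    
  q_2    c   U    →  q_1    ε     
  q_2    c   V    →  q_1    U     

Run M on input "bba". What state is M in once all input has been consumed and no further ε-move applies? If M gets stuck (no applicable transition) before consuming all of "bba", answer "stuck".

stuck

(q_0, bba, $)
  read b, top $: go to q_0, push UX$ → (q_0, ba, UX$)
  ε-move, top U: go to q_1, push ε → (q_1, ba, X$)
  read b, top X: go to q_2, push VX → (q_2, a, VX$)
No transition for (q_2, a, top V); M blocks with input a remaining.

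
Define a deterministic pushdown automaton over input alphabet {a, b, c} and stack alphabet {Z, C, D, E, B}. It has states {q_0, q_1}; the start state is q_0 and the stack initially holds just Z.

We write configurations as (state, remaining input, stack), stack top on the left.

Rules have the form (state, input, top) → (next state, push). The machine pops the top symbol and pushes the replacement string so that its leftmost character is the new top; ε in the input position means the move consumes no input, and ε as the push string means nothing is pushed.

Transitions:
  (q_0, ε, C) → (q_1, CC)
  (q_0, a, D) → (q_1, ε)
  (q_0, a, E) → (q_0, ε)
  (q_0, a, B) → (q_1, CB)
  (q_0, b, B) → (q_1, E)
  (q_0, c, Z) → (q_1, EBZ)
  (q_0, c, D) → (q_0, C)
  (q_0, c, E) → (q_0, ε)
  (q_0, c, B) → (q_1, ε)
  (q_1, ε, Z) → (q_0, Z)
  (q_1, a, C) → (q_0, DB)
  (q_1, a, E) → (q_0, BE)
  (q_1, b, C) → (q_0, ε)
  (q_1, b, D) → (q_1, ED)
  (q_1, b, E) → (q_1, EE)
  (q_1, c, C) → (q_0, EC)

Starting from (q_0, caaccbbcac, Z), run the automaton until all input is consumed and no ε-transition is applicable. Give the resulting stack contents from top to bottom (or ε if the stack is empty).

(q_0, caaccbbcac, Z) ⊢ (q_1, aaccbbcac, EBZ) ⊢ (q_0, accbbcac, BEBZ) ⊢ (q_1, ccbbcac, CBEBZ) ⊢ (q_0, cbbcac, ECBEBZ) ⊢ (q_0, bbcac, CBEBZ) ⊢ (q_1, bbcac, CCBEBZ) ⊢ (q_0, bcac, CBEBZ) ⊢ (q_1, bcac, CCBEBZ) ⊢ (q_0, cac, CBEBZ) ⊢ (q_1, cac, CCBEBZ) ⊢ (q_0, ac, ECCBEBZ) ⊢ (q_0, c, CCBEBZ) ⊢ (q_1, c, CCCBEBZ) ⊢ (q_0, ε, ECCCBEBZ)
All input consumed in state q_0 with stack ECCCBEBZ.

ECCCBEBZ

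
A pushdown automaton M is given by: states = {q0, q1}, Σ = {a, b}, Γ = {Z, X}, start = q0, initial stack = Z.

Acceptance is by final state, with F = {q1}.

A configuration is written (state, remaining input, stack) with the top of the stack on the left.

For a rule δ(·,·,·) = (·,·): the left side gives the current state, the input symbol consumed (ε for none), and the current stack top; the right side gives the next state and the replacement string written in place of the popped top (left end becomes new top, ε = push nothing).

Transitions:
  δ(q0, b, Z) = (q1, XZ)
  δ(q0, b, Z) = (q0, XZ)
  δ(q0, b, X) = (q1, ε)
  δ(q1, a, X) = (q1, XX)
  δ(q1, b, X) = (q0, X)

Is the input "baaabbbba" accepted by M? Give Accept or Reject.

One accepting computation: (q0, baaabbbba, Z) ⊢ (q1, aaabbbba, XZ) ⊢ (q1, aabbbba, XXZ) ⊢ (q1, abbbba, XXXZ) ⊢ (q1, bbbba, XXXXZ) ⊢ (q0, bbba, XXXXZ) ⊢ (q1, bba, XXXZ) ⊢ (q0, ba, XXXZ) ⊢ (q1, a, XXZ) ⊢ (q1, ε, XXXZ)
All input consumed and state q1 ∈ F.

Accept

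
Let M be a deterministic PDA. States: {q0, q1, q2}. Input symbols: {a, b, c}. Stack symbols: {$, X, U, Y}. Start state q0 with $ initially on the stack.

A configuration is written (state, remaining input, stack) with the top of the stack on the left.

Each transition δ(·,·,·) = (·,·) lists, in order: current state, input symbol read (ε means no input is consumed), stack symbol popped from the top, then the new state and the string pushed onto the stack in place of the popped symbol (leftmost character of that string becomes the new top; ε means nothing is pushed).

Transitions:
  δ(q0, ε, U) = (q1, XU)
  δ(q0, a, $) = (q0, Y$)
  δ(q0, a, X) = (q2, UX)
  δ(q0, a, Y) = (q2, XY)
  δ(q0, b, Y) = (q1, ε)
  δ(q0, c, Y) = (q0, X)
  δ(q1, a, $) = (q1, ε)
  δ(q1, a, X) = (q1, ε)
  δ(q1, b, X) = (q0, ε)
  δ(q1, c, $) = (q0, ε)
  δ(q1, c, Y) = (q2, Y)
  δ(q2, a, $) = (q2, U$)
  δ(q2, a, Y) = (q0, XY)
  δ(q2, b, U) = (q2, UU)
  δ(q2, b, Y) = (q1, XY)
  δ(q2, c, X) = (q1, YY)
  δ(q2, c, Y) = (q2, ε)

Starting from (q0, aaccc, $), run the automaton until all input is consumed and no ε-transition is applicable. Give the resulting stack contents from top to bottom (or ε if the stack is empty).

(q0, aaccc, $)
  read a, top $: go to q0, push Y$ → (q0, accc, Y$)
  read a, top Y: go to q2, push XY → (q2, ccc, XY$)
  read c, top X: go to q1, push YY → (q1, cc, YYY$)
  read c, top Y: go to q2, push Y → (q2, c, YYY$)
  read c, top Y: go to q2, push ε → (q2, ε, YY$)
All input consumed in state q2 with stack YY$.

YY$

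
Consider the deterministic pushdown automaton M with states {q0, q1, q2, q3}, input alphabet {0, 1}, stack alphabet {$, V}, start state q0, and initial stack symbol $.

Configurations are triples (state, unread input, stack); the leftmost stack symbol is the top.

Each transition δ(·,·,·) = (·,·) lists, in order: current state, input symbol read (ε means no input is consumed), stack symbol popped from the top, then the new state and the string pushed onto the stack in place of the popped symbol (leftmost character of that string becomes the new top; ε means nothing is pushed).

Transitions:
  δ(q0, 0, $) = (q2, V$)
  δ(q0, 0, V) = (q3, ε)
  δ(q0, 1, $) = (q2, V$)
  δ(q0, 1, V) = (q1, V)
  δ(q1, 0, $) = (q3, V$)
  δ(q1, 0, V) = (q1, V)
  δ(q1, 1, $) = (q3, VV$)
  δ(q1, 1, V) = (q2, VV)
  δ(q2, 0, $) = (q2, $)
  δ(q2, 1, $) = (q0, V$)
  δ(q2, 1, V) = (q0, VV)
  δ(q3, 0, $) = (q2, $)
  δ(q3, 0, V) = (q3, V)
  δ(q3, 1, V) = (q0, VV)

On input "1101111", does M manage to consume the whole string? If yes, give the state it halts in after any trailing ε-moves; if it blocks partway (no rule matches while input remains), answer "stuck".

q0

(q0, 1101111, $) ⊢ (q2, 101111, V$) ⊢ (q0, 01111, VV$) ⊢ (q3, 1111, V$) ⊢ (q0, 111, VV$) ⊢ (q1, 11, VV$) ⊢ (q2, 1, VVV$) ⊢ (q0, ε, VVVV$)
All input consumed; M is in state q0.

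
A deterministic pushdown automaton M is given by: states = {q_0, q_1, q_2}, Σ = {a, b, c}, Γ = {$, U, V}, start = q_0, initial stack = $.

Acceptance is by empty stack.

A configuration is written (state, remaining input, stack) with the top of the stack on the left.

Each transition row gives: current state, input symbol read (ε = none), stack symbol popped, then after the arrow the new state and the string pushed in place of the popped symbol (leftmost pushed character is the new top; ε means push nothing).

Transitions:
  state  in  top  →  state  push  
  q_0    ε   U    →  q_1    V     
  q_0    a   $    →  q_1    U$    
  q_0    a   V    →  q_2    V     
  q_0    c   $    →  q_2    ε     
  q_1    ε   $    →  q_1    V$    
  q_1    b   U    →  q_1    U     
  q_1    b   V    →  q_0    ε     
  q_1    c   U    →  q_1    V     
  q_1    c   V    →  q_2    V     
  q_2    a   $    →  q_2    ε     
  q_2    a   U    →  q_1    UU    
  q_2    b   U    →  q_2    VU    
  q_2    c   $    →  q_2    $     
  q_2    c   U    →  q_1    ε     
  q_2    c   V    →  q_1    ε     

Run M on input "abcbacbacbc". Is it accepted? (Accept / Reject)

(q_0, abcbacbacbc, $)
  read a, top $: go to q_1, push U$ → (q_1, bcbacbacbc, U$)
  read b, top U: go to q_1, push U → (q_1, cbacbacbc, U$)
  read c, top U: go to q_1, push V → (q_1, bacbacbc, V$)
  read b, top V: go to q_0, push ε → (q_0, acbacbc, $)
  read a, top $: go to q_1, push U$ → (q_1, cbacbc, U$)
  read c, top U: go to q_1, push V → (q_1, bacbc, V$)
  read b, top V: go to q_0, push ε → (q_0, acbc, $)
  read a, top $: go to q_1, push U$ → (q_1, cbc, U$)
  read c, top U: go to q_1, push V → (q_1, bc, V$)
  read b, top V: go to q_0, push ε → (q_0, c, $)
  read c, top $: go to q_2, push ε → (q_2, ε, ε)
All input consumed and the stack is empty.

Accept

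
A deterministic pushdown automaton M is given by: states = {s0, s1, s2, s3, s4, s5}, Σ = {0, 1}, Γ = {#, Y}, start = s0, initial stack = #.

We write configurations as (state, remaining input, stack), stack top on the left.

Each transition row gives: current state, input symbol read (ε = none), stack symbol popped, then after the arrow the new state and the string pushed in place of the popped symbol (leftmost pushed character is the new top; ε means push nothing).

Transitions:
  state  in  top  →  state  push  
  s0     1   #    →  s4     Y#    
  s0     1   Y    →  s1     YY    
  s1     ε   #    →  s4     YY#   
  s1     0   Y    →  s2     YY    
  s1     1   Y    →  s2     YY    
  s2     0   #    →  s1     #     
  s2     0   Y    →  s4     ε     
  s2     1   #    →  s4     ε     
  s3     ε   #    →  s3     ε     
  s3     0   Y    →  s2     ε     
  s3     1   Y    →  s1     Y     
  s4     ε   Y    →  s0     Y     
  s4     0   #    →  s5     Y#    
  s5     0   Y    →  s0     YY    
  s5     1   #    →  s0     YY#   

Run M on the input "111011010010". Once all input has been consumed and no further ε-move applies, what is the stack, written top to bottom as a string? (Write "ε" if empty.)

(s0, 111011010010, #) ⊢ (s4, 11011010010, Y#) ⊢ (s0, 11011010010, Y#) ⊢ (s1, 1011010010, YY#) ⊢ (s2, 011010010, YYY#) ⊢ (s4, 11010010, YY#) ⊢ (s0, 11010010, YY#) ⊢ (s1, 1010010, YYY#) ⊢ (s2, 010010, YYYY#) ⊢ (s4, 10010, YYY#) ⊢ (s0, 10010, YYY#) ⊢ (s1, 0010, YYYY#) ⊢ (s2, 010, YYYYY#) ⊢ (s4, 10, YYYY#) ⊢ (s0, 10, YYYY#) ⊢ (s1, 0, YYYYY#) ⊢ (s2, ε, YYYYYY#)
All input consumed in state s2 with stack YYYYYY#.

YYYYYY#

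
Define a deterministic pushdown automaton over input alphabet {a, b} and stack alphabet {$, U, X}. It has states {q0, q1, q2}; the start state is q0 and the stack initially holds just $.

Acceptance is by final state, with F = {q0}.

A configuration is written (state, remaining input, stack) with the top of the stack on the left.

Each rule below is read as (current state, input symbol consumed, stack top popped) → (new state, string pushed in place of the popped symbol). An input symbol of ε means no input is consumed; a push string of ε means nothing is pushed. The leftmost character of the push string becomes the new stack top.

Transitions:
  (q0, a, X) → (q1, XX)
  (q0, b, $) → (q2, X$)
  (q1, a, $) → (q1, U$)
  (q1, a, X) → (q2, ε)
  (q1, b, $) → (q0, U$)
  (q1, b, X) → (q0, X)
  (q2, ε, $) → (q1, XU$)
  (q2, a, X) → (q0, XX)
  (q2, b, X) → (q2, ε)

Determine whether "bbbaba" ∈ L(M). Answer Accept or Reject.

(q0, bbbaba, $)
  read b, top $: go to q2, push X$ → (q2, bbaba, X$)
  read b, top X: go to q2, push ε → (q2, baba, $)
  ε-move, top $: go to q1, push XU$ → (q1, baba, XU$)
  read b, top X: go to q0, push X → (q0, aba, XU$)
  read a, top X: go to q1, push XX → (q1, ba, XXU$)
  read b, top X: go to q0, push X → (q0, a, XXU$)
  read a, top X: go to q1, push XX → (q1, ε, XXXU$)
All input consumed; state q1 ∉ F and no further ε-move applies.

Reject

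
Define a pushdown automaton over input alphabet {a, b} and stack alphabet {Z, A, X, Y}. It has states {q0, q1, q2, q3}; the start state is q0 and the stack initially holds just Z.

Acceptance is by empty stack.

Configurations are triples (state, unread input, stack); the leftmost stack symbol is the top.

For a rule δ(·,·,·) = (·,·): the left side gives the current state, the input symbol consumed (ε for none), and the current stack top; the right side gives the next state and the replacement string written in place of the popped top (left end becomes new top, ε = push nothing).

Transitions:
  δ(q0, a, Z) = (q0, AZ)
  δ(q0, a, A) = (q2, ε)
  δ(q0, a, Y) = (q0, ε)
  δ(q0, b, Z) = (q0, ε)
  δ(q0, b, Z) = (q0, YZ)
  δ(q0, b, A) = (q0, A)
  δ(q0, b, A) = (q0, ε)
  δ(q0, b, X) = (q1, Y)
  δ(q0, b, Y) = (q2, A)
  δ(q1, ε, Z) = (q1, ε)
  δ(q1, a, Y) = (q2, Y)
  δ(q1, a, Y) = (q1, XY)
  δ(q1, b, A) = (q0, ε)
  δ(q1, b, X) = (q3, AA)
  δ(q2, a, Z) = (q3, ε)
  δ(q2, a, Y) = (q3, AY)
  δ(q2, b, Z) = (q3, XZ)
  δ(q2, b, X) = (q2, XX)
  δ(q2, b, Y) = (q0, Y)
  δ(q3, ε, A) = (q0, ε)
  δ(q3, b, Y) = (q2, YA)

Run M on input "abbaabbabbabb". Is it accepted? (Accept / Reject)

Accept

One accepting computation: (q0, abbaabbabbabb, Z) ⊢ (q0, bbaabbabbabb, AZ) ⊢ (q0, baabbabbabb, Z) ⊢ (q0, aabbabbabb, YZ) ⊢ (q0, abbabbabb, Z) ⊢ (q0, bbabbabb, AZ) ⊢ (q0, babbabb, AZ) ⊢ (q0, abbabb, Z) ⊢ (q0, bbabb, AZ) ⊢ (q0, babb, AZ) ⊢ (q0, abb, Z) ⊢ (q0, bb, AZ) ⊢ (q0, b, Z) ⊢ (q0, ε, ε)
All input consumed and the stack is empty.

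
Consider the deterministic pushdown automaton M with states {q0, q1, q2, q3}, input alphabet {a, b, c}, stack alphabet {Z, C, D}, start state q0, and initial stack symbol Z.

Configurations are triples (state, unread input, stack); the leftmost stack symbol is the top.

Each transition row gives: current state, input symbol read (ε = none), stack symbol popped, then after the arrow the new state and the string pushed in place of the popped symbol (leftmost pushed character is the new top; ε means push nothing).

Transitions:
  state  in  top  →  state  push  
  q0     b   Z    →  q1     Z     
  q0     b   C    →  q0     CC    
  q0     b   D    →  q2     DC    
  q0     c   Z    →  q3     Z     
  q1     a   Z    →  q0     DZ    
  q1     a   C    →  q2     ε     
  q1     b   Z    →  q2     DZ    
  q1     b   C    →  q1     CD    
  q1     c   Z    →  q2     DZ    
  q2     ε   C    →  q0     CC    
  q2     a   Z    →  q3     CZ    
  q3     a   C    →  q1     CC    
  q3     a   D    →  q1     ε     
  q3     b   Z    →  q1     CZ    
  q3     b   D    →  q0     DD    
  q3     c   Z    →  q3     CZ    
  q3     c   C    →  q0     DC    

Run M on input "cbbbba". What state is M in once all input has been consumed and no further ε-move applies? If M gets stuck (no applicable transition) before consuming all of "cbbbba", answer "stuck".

q2

(q0, cbbbba, Z)
  read c, top Z: go to q3, push Z → (q3, bbbba, Z)
  read b, top Z: go to q1, push CZ → (q1, bbba, CZ)
  read b, top C: go to q1, push CD → (q1, bba, CDZ)
  read b, top C: go to q1, push CD → (q1, ba, CDDZ)
  read b, top C: go to q1, push CD → (q1, a, CDDDZ)
  read a, top C: go to q2, push ε → (q2, ε, DDDZ)
All input consumed; M is in state q2.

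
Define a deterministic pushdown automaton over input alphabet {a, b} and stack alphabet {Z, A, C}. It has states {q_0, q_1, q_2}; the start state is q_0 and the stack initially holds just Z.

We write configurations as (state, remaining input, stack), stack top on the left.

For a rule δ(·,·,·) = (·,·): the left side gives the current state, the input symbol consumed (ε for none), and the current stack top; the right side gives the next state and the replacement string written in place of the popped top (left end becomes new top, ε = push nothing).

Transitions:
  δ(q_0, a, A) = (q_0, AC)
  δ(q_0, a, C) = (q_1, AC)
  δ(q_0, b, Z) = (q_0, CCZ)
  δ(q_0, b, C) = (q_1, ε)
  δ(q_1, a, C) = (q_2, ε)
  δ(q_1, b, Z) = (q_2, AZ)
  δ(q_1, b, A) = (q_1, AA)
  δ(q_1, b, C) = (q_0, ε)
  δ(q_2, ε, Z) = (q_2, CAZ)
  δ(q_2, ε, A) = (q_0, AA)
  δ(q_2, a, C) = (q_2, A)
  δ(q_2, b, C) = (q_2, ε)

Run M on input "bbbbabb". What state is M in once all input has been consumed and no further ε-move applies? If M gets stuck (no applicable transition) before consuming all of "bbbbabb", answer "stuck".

q_1

(q_0, bbbbabb, Z)
  read b, top Z: go to q_0, push CCZ → (q_0, bbbabb, CCZ)
  read b, top C: go to q_1, push ε → (q_1, bbabb, CZ)
  read b, top C: go to q_0, push ε → (q_0, babb, Z)
  read b, top Z: go to q_0, push CCZ → (q_0, abb, CCZ)
  read a, top C: go to q_1, push AC → (q_1, bb, ACCZ)
  read b, top A: go to q_1, push AA → (q_1, b, AACCZ)
  read b, top A: go to q_1, push AA → (q_1, ε, AAACCZ)
All input consumed; M is in state q_1.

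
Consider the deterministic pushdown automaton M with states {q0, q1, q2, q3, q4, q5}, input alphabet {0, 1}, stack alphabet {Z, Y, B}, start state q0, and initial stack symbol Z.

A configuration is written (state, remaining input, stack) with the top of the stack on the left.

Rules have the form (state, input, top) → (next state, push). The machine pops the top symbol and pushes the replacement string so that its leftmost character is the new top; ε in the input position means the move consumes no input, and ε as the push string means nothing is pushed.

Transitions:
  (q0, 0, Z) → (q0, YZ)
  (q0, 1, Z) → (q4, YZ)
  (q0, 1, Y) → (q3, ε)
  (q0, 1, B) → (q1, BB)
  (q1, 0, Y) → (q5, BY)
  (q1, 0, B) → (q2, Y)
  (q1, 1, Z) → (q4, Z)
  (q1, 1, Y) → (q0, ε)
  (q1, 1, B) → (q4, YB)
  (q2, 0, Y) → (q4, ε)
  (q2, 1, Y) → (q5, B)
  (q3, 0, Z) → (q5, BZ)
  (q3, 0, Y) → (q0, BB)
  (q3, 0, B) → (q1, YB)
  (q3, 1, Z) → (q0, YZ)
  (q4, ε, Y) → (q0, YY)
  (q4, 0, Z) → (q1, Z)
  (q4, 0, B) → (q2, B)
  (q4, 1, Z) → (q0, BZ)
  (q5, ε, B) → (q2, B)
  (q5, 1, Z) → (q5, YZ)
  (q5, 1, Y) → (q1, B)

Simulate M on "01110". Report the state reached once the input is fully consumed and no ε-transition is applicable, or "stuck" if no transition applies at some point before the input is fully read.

q2

(q0, 01110, Z)
  read 0, top Z: go to q0, push YZ → (q0, 1110, YZ)
  read 1, top Y: go to q3, push ε → (q3, 110, Z)
  read 1, top Z: go to q0, push YZ → (q0, 10, YZ)
  read 1, top Y: go to q3, push ε → (q3, 0, Z)
  read 0, top Z: go to q5, push BZ → (q5, ε, BZ)
  ε-move, top B: go to q2, push B → (q2, ε, BZ)
All input consumed; M is in state q2.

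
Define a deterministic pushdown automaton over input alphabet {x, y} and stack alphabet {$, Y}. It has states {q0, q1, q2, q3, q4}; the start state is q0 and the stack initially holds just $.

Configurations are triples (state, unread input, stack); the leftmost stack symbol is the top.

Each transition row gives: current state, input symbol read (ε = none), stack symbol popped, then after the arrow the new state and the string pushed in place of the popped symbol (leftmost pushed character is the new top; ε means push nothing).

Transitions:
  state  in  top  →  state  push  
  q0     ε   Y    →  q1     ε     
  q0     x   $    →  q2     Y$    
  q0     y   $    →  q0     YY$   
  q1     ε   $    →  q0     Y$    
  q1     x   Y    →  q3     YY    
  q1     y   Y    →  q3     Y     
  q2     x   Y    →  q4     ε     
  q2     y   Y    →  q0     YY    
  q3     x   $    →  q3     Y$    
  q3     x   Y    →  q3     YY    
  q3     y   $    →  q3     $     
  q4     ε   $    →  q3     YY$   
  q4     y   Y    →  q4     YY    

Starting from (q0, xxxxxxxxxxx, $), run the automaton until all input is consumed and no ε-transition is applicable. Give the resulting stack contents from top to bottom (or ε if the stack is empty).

(q0, xxxxxxxxxxx, $) ⊢ (q2, xxxxxxxxxx, Y$) ⊢ (q4, xxxxxxxxx, $) ⊢ (q3, xxxxxxxxx, YY$) ⊢ (q3, xxxxxxxx, YYY$) ⊢ (q3, xxxxxxx, YYYY$) ⊢ (q3, xxxxxx, YYYYY$) ⊢ (q3, xxxxx, YYYYYY$) ⊢ (q3, xxxx, YYYYYYY$) ⊢ (q3, xxx, YYYYYYYY$) ⊢ (q3, xx, YYYYYYYYY$) ⊢ (q3, x, YYYYYYYYYY$) ⊢ (q3, ε, YYYYYYYYYYY$)
All input consumed in state q3 with stack YYYYYYYYYYY$.

YYYYYYYYYYY$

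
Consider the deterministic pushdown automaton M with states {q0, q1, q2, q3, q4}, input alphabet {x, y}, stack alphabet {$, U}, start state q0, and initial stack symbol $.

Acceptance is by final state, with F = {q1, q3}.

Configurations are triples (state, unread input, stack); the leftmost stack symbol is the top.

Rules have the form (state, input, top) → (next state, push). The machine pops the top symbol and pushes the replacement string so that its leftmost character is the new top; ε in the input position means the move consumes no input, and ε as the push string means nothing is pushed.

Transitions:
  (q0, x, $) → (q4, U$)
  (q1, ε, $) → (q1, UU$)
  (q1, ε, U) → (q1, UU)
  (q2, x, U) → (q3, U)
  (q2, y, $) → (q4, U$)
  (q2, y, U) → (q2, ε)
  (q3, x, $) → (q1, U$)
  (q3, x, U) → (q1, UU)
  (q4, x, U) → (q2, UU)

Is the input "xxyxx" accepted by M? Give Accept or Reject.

(q0, xxyxx, $)
  read x, top $: go to q4, push U$ → (q4, xyxx, U$)
  read x, top U: go to q2, push UU → (q2, yxx, UU$)
  read y, top U: go to q2, push ε → (q2, xx, U$)
  read x, top U: go to q3, push U → (q3, x, U$)
  read x, top U: go to q1, push UU → (q1, ε, UU$)
All input consumed; state q1 ∈ F.

Accept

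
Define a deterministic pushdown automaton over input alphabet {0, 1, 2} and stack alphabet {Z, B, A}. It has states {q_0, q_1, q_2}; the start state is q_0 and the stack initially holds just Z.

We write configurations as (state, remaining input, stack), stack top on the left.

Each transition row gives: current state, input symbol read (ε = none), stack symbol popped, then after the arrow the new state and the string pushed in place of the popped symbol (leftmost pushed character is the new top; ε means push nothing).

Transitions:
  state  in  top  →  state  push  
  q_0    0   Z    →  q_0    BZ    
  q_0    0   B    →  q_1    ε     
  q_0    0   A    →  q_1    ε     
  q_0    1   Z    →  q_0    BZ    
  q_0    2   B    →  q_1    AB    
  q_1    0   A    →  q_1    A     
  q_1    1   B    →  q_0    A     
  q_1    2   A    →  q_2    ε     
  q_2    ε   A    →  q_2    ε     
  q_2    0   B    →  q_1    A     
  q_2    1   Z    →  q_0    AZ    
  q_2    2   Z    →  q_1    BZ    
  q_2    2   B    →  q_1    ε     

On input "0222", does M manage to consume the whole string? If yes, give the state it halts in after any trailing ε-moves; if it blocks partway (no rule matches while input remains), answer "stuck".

(q_0, 0222, Z)
  read 0, top Z: go to q_0, push BZ → (q_0, 222, BZ)
  read 2, top B: go to q_1, push AB → (q_1, 22, ABZ)
  read 2, top A: go to q_2, push ε → (q_2, 2, BZ)
  read 2, top B: go to q_1, push ε → (q_1, ε, Z)
All input consumed; M is in state q_1.

q_1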